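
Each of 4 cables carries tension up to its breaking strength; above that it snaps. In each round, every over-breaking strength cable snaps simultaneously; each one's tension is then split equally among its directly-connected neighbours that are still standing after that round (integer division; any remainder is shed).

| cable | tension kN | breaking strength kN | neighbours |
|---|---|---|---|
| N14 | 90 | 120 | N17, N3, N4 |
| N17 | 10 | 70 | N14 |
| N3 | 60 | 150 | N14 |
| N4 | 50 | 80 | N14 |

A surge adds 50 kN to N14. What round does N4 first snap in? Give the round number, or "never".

Round 1 — N14 at 140 > 120. N14 snaps.
  N14 sheds 140 kN to N17, N3, N4: 46 each (2 lost).
    N17: 10+46 = 56 ≤ 70
    N3: 60+46 = 106 ≤ 150
    N4: 50+46 = 96 > 80
Round 2 — N4 snaps.
  N4 sheds 96 kN: no online neighbours, lost.
No further breaks.

2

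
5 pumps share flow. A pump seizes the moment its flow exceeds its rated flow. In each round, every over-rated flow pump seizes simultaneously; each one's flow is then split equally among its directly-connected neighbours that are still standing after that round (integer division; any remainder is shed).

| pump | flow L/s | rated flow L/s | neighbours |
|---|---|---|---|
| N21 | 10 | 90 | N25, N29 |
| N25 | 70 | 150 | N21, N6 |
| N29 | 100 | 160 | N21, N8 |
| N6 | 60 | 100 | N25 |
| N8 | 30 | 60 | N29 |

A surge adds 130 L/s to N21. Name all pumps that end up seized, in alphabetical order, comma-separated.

N21, N29, N8

Round 1 — N21 at 140 > 90. N21 seizes.
  N21 sheds 140 L/s to N25, N29: 70 each.
    N25: 70+70 = 140 ≤ 150
    N29: 100+70 = 170 > 160
Round 2 — N29 seizes.
  N29 sheds 170 L/s to N8: 170 each.
    N8: 30+170 = 200 > 60
Round 3 — N8 seizes.
  N8 sheds 200 L/s: no online neighbours, lost.
No further seizures.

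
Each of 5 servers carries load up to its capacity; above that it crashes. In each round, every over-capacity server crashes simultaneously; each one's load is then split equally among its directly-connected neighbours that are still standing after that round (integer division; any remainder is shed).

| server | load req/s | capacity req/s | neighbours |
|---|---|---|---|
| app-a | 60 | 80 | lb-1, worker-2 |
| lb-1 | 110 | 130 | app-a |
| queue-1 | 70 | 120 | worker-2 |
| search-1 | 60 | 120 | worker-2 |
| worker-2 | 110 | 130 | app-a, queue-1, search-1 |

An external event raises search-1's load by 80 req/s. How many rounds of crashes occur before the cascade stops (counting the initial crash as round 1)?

4

Round 1 — search-1 at 140 > 120. search-1 crashes.
  search-1 sheds 140 req/s to worker-2: 140 each.
    worker-2: 110+140 = 250 > 130
Round 2 — worker-2 crashes.
  worker-2 sheds 250 req/s to app-a, queue-1: 125 each.
    app-a: 60+125 = 185 > 80
    queue-1: 70+125 = 195 > 120
Round 3 — app-a, queue-1 crash.
  app-a sheds 185 req/s to lb-1: 185 each.
    lb-1: 110+185 = 295 > 130
  queue-1 sheds 195 req/s: no online neighbours, lost.
Round 4 — lb-1 crashes.
  lb-1 sheds 295 req/s: no online neighbours, lost.
No further crashes.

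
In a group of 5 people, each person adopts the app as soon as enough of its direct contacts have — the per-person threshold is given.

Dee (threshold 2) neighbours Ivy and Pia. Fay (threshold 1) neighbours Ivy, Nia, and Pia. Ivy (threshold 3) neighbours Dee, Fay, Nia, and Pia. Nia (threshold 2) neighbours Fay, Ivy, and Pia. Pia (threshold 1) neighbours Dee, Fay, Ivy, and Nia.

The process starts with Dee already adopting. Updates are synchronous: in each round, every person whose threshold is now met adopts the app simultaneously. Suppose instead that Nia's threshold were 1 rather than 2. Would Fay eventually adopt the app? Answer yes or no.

With Nia's threshold at 1:
Round 1 — Dee adopts the app (initial).
Round 2 — checking thresholds:
  Ivy: 1 of 4 neighbours < 3, not yet.
  Pia: 1 of 4 neighbours ≥ 1, adopts the app.
Round 3 — checking thresholds:
  Fay: 1 of 3 neighbours ≥ 1, adopts the app.
  Ivy: 2 of 4 neighbours < 3, not yet.
  Nia: 1 of 3 neighbours ≥ 1, adopts the app.
Round 4 — checking thresholds:
  Ivy: 4 of 4 neighbours ≥ 3, adopts the app.
Round 5 — no new adoptions; cascade stops.

yes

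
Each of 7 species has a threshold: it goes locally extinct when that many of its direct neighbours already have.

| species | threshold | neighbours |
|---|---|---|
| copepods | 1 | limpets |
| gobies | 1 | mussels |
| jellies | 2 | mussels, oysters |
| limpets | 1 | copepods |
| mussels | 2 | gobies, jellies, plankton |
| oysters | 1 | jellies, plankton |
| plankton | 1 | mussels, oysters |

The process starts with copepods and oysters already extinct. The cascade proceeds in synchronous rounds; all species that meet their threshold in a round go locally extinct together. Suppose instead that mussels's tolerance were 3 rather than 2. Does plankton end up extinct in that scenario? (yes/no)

With mussels's tolerance at 3:
Round 1 — copepods, oysters go locally extinct (initial).
Round 2 — checking thresholds:
  jellies: 1 of 2 neighbours < 2, below threshold.
  limpets: 1 of 1 neighbours ≥ 1, goes locally extinct.
  plankton: 1 of 2 neighbours ≥ 1, goes locally extinct.
Round 3 — no new extinctions; cascade stops.

yes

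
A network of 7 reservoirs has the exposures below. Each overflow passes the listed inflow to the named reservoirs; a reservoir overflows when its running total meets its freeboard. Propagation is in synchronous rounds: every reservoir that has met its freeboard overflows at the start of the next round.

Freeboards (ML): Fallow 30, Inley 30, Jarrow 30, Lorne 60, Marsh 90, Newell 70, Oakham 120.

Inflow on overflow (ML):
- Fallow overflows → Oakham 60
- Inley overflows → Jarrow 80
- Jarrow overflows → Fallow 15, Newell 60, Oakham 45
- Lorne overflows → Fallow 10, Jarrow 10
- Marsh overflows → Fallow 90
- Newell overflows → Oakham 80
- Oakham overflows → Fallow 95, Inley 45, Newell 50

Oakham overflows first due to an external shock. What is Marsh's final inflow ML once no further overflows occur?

0

Round 1 — Oakham overflows (initial).
  Fallow: +95 → 95 ≥ 30
  Inley: +45 → 45 ≥ 30
  Newell: +50 → 50 < 70
Round 2 — Fallow, Inley overflow.
  Jarrow: +80 → 80 ≥ 30
Round 3 — Jarrow overflows.
  Newell: +60 → 110 ≥ 70
Round 4 — Newell overflows.
No further overflows.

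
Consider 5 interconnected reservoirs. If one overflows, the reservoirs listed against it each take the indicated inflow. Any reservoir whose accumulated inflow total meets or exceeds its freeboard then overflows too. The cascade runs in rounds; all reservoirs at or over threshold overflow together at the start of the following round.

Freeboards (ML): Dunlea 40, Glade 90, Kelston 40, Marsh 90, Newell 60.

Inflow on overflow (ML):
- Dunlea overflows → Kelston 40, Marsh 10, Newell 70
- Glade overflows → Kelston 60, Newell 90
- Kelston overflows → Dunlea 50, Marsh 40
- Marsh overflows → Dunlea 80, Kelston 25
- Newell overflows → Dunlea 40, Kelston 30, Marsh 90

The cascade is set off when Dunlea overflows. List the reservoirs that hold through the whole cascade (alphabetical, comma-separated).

Round 1 — Dunlea overflows (initial).
  Kelston: +40 → 40 ≥ 40
  Marsh: +10 → 10 < 90
  Newell: +70 → 70 ≥ 60
Round 2 — Kelston, Newell overflow.
  Marsh: +40+90 → 140 ≥ 90
Round 3 — Marsh overflows.
No further overflows.

Glade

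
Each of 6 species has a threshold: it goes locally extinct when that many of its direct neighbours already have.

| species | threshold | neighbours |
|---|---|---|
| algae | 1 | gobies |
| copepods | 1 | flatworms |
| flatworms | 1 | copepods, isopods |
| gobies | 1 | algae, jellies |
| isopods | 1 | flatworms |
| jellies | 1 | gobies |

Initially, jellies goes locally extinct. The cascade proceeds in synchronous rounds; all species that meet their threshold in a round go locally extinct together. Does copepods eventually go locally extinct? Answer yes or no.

no

Round 1 — jellies goes locally extinct (initial).
Round 2 — checking thresholds:
  gobies: 1 of 2 neighbours ≥ 1, goes locally extinct.
Round 3 — checking thresholds:
  algae: 1 of 1 neighbours ≥ 1, goes locally extinct.
Round 4 — no new extinctions; cascade stops.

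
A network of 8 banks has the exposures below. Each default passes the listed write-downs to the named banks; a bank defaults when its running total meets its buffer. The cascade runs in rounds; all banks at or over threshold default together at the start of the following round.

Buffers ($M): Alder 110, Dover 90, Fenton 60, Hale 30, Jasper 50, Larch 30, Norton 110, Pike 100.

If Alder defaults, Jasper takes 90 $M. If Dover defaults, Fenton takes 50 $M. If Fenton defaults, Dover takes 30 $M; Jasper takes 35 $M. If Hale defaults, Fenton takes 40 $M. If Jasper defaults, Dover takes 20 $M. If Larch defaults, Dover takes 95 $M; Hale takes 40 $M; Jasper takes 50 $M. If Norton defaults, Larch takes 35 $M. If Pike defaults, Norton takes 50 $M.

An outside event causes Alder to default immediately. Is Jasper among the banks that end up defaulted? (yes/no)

yes

Round 1 — Alder defaults (initial).
  Jasper: +90 → 90 ≥ 50
Round 2 — Jasper defaults.
  Dover: +20 → 20 < 90
No further defaults.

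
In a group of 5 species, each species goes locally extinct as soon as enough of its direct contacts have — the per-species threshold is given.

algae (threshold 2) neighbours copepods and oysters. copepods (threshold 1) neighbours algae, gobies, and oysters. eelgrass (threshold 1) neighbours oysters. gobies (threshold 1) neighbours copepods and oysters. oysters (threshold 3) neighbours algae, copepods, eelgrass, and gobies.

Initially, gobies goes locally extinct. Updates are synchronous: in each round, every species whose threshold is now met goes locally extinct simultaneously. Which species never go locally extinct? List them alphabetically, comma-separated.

algae, eelgrass, oysters

Round 1 — gobies goes locally extinct (initial).
Round 2 — checking thresholds:
  copepods: 1 of 3 neighbours ≥ 1, goes locally extinct.
  oysters: 1 of 4 neighbours < 3, holds.
Round 3 — no new extinctions; cascade stops.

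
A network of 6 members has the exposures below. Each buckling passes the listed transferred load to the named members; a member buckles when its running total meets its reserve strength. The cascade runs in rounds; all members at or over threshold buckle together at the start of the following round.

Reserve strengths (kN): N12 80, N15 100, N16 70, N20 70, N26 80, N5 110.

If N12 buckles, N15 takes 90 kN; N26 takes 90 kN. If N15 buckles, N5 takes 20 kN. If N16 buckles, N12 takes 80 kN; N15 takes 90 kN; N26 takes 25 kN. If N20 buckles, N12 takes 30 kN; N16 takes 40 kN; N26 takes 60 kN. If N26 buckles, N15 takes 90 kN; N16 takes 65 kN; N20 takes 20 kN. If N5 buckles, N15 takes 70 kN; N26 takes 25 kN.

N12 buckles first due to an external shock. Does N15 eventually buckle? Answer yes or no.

Round 1 — N12 buckles (initial).
  N15: +90 → 90 < 100
  N26: +90 → 90 ≥ 80
Round 2 — N26 buckles.
  N15: +90 → 180 ≥ 100
  N16: +65 → 65 < 70
  N20: +20 → 20 < 70
Round 3 — N15 buckles.
  N5: +20 → 20 < 110
No further bucklings.

yes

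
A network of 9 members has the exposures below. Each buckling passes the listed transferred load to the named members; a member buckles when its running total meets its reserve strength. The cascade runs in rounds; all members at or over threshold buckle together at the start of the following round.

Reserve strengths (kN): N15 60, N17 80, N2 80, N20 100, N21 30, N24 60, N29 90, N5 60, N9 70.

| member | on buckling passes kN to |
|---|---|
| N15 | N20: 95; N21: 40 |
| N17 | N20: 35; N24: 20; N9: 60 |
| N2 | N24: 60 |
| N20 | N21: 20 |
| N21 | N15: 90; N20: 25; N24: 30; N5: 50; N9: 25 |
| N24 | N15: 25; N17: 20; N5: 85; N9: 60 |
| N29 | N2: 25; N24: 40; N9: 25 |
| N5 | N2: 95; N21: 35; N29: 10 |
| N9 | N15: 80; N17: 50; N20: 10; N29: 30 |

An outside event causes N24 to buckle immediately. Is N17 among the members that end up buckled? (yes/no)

Round 1 — N24 buckles (initial).
  N15: +25 → 25 < 60
  N17: +20 → 20 < 80
  N5: +85 → 85 ≥ 60
  N9: +60 → 60 < 70
Round 2 — N5 buckles.
  N2: +95 → 95 ≥ 80
  N21: +35 → 35 ≥ 30
  N29: +10 → 10 < 90
Round 3 — N2, N21 buckle.
  N15: +90 → 115 ≥ 60
  N20: +25 → 25 < 100
  N9: +25 → 85 ≥ 70
Round 4 — N15, N9 buckle.
  N17: +50 → 70 < 80
  N20: +95+10 → 130 ≥ 100
  N29: +30 → 40 < 90
Round 5 — N20 buckles.
No further bucklings.

no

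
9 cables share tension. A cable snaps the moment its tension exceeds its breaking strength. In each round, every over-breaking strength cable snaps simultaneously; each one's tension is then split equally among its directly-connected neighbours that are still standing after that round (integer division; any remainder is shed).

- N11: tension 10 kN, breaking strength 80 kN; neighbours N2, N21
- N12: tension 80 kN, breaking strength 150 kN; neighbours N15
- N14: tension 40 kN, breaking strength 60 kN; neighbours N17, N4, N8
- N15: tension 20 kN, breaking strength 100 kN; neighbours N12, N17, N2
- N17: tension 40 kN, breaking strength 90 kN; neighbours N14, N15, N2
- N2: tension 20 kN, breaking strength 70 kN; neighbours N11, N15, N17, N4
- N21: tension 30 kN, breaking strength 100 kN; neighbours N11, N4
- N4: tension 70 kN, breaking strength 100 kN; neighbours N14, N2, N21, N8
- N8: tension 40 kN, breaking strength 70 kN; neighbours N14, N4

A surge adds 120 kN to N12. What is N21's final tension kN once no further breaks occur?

Round 1 — N12 at 200 > 150. N12 snaps.
  N12 sheds 200 kN to N15: 200 each.
    N15: 20+200 = 220 > 100
Round 2 — N15 snaps.
  N15 sheds 220 kN to N17, N2: 110 each.
    N17: 40+110 = 150 > 90
    N2: 20+110 = 130 > 70
Round 3 — N17, N2 snap.
  N17 sheds 150 kN to N14: 150 each.
    N14: 40+150 = 190 > 60
  N2 sheds 130 kN to N11, N4: 65 each.
    N11: 10+65 = 75 ≤ 80
    N4: 70+65 = 135 > 100
Round 4 — N14, N4 snap.
  N14 sheds 190 kN to N8: 190 each.
    N8: 40+190 = 230 > 70
  N4 sheds 135 kN to N21, N8: 67 each (1 lost).
    N21: 30+67 = 97 ≤ 100
    N8: 230+67 = 297 > 70
Round 5 — N8 snaps.
  N8 sheds 297 kN: no online neighbours, lost.
No further breaks.

97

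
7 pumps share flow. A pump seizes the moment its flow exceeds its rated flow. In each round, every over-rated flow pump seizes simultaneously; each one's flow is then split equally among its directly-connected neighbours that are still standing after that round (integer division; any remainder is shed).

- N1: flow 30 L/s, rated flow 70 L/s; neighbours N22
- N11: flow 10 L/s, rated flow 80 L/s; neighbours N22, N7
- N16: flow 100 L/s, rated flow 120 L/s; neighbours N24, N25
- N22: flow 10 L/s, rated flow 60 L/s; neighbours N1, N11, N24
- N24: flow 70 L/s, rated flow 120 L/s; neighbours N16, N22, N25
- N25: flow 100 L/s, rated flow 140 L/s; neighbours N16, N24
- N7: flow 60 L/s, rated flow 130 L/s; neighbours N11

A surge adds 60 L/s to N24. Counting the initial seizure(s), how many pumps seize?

3

Round 1 — N24 at 130 > 120. N24 seizes.
  N24 sheds 130 L/s to N16, N22, N25: 43 each (1 lost).
    N16: 100+43 = 143 > 120
    N22: 10+43 = 53 ≤ 60
    N25: 100+43 = 143 > 140
Round 2 — N16, N25 seize.
  N16 sheds 143 L/s: no online neighbours, lost.
  N25 sheds 143 L/s: no online neighbours, lost.
No further seizures.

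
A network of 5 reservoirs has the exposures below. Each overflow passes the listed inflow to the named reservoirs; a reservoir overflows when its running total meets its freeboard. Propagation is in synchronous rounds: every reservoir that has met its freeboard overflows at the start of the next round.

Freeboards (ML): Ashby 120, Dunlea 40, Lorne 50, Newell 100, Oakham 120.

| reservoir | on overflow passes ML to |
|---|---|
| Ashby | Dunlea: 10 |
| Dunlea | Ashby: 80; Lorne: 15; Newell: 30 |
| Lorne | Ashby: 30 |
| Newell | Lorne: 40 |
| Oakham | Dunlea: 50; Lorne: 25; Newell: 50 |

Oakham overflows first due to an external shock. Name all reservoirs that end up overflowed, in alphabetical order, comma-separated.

Dunlea, Oakham

Round 1 — Oakham overflows (initial).
  Dunlea: +50 → 50 ≥ 40
  Lorne: +25 → 25 < 50
  Newell: +50 → 50 < 100
Round 2 — Dunlea overflows.
  Ashby: +80 → 80 < 120
  Lorne: +15 → 40 < 50
  Newell: +30 → 80 < 100
No further overflows.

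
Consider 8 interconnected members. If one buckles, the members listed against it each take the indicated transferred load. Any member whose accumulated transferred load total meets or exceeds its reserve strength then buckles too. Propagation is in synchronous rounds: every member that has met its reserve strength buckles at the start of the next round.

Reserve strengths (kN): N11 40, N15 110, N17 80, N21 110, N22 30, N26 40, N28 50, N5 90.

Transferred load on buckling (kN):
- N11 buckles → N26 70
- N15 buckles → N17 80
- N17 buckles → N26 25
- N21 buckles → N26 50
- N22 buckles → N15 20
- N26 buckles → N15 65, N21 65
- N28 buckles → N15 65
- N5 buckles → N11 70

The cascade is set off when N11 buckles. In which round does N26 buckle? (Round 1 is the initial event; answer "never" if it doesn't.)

Round 1 — N11 buckles (initial).
  N26: +70 → 70 ≥ 40
Round 2 — N26 buckles.
  N15: +65 → 65 < 110
  N21: +65 → 65 < 110
No further bucklings.

2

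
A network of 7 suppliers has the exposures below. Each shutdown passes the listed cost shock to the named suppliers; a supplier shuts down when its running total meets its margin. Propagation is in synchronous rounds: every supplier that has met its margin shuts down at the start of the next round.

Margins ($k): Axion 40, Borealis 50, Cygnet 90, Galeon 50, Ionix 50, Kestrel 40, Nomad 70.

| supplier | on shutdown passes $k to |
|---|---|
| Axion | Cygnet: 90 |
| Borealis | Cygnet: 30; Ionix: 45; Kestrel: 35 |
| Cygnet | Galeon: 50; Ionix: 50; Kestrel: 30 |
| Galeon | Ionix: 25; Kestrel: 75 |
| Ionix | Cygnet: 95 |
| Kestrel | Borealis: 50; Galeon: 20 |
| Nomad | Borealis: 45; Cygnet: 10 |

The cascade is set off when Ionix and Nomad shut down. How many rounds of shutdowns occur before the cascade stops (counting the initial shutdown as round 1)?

5

Round 1 — Ionix, Nomad shut down (initial).
  Borealis: +45 → 45 < 50
  Cygnet: +95+10 → 105 ≥ 90
Round 2 — Cygnet shuts down.
  Galeon: +50 → 50 ≥ 50
  Kestrel: +30 → 30 < 40
Round 3 — Galeon shuts down.
  Kestrel: +75 → 105 ≥ 40
Round 4 — Kestrel shuts down.
  Borealis: +50 → 95 ≥ 50
Round 5 — Borealis shuts down.
No further shutdowns.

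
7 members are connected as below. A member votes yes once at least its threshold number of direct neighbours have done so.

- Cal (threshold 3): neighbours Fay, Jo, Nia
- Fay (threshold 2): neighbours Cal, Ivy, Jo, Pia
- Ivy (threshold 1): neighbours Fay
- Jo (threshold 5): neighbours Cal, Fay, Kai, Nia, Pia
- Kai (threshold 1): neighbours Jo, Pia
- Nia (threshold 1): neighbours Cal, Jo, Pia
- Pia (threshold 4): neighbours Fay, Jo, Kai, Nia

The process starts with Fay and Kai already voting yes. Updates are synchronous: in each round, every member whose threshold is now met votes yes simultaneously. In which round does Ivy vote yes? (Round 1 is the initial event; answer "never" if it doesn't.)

Round 1 — Fay, Kai vote yes (initial).
Round 2 — checking thresholds:
  Cal: 1 of 3 neighbours < 3, below threshold.
  Ivy: 1 of 1 neighbours ≥ 1, votes yes.
  Jo: 2 of 5 neighbours < 5, below threshold.
  Pia: 2 of 4 neighbours < 4, below threshold.
Round 3 — no new yes votes; cascade stops.

2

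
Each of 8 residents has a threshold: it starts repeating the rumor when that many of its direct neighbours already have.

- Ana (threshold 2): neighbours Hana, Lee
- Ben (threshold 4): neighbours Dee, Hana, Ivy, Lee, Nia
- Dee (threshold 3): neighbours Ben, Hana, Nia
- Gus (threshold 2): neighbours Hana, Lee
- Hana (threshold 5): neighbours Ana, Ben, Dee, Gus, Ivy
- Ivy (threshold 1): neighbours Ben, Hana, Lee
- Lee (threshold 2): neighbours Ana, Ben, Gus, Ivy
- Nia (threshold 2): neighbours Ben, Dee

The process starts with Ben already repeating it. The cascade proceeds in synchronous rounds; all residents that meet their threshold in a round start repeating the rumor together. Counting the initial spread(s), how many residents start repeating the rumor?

Round 1 — Ben starts repeating the rumor (initial).
Round 2 — checking thresholds:
  Dee: 1 of 3 neighbours < 3, not yet.
  Hana: 1 of 5 neighbours < 5, not yet.
  Ivy: 1 of 3 neighbours ≥ 1, starts repeating the rumor.
  Lee: 1 of 4 neighbours < 2, not yet.
  Nia: 1 of 2 neighbours < 2, not yet.
Round 3 — checking thresholds:
  Dee: 1 of 3 neighbours < 3, not yet.
  Hana: 2 of 5 neighbours < 5, not yet.
  Lee: 2 of 4 neighbours ≥ 2, starts repeating the rumor.
  Nia: 1 of 2 neighbours < 2, not yet.
Round 4 — no new spreads; cascade stops.

3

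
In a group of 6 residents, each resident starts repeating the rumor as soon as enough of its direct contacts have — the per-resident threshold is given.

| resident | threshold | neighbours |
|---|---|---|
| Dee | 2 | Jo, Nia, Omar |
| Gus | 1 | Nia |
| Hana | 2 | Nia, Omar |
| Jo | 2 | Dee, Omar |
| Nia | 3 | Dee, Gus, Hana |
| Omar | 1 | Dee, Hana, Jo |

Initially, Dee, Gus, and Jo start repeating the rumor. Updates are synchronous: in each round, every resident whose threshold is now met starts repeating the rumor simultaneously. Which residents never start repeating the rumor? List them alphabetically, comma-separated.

Round 1 — Dee, Gus, Jo start repeating the rumor (initial).
Round 2 — checking thresholds:
  Nia: 2 of 3 neighbours < 3, not yet.
  Omar: 2 of 3 neighbours ≥ 1, starts repeating the rumor.
Round 3 — no new spreads; cascade stops.

Hana, Nia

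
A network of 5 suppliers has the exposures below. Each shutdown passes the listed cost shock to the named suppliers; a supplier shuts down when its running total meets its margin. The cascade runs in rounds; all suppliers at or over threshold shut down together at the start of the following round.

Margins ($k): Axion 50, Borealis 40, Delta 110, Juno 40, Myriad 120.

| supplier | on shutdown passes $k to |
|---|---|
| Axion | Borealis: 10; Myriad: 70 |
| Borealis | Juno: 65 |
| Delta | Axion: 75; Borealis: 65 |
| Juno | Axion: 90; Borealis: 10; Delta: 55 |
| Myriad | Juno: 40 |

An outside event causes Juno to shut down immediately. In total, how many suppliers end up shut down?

Round 1 — Juno shuts down (initial).
  Axion: +90 → 90 ≥ 50
  Borealis: +10 → 10 < 40
  Delta: +55 → 55 < 110
Round 2 — Axion shuts down.
  Borealis: +10 → 20 < 40
  Myriad: +70 → 70 < 120
No further shutdowns.

2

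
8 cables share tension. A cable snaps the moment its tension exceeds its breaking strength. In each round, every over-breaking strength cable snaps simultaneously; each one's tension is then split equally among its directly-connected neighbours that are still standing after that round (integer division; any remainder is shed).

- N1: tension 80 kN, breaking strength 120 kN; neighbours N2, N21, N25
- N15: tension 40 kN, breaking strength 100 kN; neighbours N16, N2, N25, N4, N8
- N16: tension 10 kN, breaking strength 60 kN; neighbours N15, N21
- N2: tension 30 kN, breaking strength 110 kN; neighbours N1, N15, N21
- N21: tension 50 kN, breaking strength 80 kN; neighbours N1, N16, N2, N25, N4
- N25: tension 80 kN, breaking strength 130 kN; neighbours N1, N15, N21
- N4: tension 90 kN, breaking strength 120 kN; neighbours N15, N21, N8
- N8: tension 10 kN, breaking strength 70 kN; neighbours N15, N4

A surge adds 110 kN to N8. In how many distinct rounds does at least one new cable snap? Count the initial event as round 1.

5

Round 1 — N8 at 120 > 70. N8 snaps.
  N8 sheds 120 kN to N15, N4: 60 each.
    N15: 40+60 = 100 ≤ 100
    N4: 90+60 = 150 > 120
Round 2 — N4 snaps.
  N4 sheds 150 kN to N15, N21: 75 each.
    N15: 100+75 = 175 > 100
    N21: 50+75 = 125 > 80
Round 3 — N15, N21 snap.
  N15 sheds 175 kN to N16, N2, N25: 58 each (1 lost).
    N16: 10+58 = 68 > 60
    N2: 30+58 = 88 ≤ 110
    N25: 80+58 = 138 > 130
  N21 sheds 125 kN to N1, N16, N2, N25: 31 each (1 lost).
    N1: 80+31 = 111 ≤ 120
    N16: 68+31 = 99 > 60
    N2: 88+31 = 119 > 110
    N25: 138+31 = 169 > 130
Round 4 — N16, N2, N25 snap.
  N16 sheds 99 kN: no online neighbours, lost.
  N2 sheds 119 kN to N1: 119 each.
    N1: 111+119 = 230 > 120
  N25 sheds 169 kN to N1: 169 each.
    N1: 230+169 = 399 > 120
Round 5 — N1 snaps.
  N1 sheds 399 kN: no online neighbours, lost.
No further breaks.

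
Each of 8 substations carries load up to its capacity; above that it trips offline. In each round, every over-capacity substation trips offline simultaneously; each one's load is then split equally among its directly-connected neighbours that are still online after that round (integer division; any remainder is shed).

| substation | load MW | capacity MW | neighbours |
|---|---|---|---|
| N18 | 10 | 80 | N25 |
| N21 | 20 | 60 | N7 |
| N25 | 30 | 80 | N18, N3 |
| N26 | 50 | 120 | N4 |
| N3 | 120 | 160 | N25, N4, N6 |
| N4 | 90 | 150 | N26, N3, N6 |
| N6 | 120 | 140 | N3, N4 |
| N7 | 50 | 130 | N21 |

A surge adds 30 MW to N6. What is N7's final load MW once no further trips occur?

50

Round 1 — N6 at 150 > 140. N6 trips offline.
  N6 sheds 150 MW to N3, N4: 75 each.
    N3: 120+75 = 195 > 160
    N4: 90+75 = 165 > 150
Round 2 — N3, N4 trip offline.
  N3 sheds 195 MW to N25: 195 each.
    N25: 30+195 = 225 > 80
  N4 sheds 165 MW to N26: 165 each.
    N26: 50+165 = 215 > 120
Round 3 — N25, N26 trip offline.
  N25 sheds 225 MW to N18: 225 each.
    N18: 10+225 = 235 > 80
  N26 sheds 215 MW: no online neighbours, lost.
Round 4 — N18 trips offline.
  N18 sheds 235 MW: no online neighbours, lost.
No further trips.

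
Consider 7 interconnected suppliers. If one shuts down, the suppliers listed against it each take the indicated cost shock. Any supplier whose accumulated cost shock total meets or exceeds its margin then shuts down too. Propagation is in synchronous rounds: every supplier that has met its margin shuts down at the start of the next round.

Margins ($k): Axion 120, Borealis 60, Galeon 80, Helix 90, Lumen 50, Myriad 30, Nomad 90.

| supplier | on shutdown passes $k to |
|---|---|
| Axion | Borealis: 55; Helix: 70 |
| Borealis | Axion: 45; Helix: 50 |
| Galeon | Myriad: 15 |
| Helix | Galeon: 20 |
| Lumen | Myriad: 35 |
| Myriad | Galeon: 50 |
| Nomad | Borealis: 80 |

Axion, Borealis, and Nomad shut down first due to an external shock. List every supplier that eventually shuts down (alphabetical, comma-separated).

Round 1 — Axion, Borealis, Nomad shut down (initial).
  Helix: +70+50 → 120 ≥ 90
Round 2 — Helix shuts down.
  Galeon: +20 → 20 < 80
No further shutdowns.

Axion, Borealis, Helix, Nomad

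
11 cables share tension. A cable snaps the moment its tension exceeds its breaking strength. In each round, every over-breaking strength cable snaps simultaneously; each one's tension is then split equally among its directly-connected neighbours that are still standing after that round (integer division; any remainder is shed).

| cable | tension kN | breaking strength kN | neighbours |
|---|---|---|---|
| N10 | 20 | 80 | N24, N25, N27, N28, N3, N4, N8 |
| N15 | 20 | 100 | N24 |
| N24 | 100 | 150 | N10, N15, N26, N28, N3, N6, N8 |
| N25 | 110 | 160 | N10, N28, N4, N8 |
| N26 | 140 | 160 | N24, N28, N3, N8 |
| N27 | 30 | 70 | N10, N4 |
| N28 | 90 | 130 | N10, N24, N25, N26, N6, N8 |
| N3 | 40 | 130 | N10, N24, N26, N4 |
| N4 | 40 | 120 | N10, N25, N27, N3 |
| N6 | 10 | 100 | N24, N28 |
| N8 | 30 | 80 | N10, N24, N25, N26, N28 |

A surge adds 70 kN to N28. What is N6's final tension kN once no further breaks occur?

81

Round 1 — N28 at 160 > 130. N28 snaps.
  N28 sheds 160 kN to N10, N24, N25, N26, N6, N8: 26 each (4 lost).
    N10: 20+26 = 46 ≤ 80
    N24: 100+26 = 126 ≤ 150
    N25: 110+26 = 136 ≤ 160
    N26: 140+26 = 166 > 160
    N6: 10+26 = 36 ≤ 100
    N8: 30+26 = 56 ≤ 80
Round 2 — N26 snaps.
  N26 sheds 166 kN to N24, N3, N8: 55 each (1 lost).
    N24: 126+55 = 181 > 150
    N3: 40+55 = 95 ≤ 130
    N8: 56+55 = 111 > 80
Round 3 — N24, N8 snap.
  N24 sheds 181 kN to N10, N15, N3, N6: 45 each (1 lost).
    N10: 46+45 = 91 > 80
    N15: 20+45 = 65 ≤ 100
    N3: 95+45 = 140 > 130
    N6: 36+45 = 81 ≤ 100
  N8 sheds 111 kN to N10, N25: 55 each (1 lost).
    N10: 91+55 = 146 > 80
    N25: 136+55 = 191 > 160
Round 4 — N10, N25, N3 snap.
  N10 sheds 146 kN to N27, N4: 73 each.
    N27: 30+73 = 103 > 70
    N4: 40+73 = 113 ≤ 120
  N25 sheds 191 kN to N4: 191 each.
    N4: 113+191 = 304 > 120
  N3 sheds 140 kN to N4: 140 each.
    N4: 304+140 = 444 > 120
Round 5 — N27, N4 snap.
  N27 sheds 103 kN: no online neighbours, lost.
  N4 sheds 444 kN: no online neighbours, lost.
No further breaks.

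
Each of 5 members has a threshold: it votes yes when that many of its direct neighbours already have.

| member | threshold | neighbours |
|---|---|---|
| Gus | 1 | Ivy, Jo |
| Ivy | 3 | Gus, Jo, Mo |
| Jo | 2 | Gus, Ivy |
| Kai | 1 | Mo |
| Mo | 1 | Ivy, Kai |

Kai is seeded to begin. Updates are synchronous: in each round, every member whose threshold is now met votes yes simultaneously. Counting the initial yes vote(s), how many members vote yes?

2

Round 1 — Kai votes yes (initial).
Round 2 — checking thresholds:
  Mo: 1 of 2 neighbours ≥ 1, votes yes.
Round 3 — no new yes votes; cascade stops.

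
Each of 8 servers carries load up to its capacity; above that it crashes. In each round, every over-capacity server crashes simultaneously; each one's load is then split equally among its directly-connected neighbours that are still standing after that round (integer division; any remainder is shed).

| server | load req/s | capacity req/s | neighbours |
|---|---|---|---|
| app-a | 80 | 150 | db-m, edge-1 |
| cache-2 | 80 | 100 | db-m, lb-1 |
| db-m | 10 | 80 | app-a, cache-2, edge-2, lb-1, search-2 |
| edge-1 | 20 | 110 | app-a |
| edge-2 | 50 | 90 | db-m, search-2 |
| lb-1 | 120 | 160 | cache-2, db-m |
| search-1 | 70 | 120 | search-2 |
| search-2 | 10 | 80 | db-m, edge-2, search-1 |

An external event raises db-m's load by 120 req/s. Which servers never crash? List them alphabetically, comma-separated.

Round 1 — db-m at 130 > 80. db-m crashes.
  db-m sheds 130 req/s to app-a, cache-2, edge-2, lb-1, search-2: 26 each.
    app-a: 80+26 = 106 ≤ 150
    cache-2: 80+26 = 106 > 100
    edge-2: 50+26 = 76 ≤ 90
    lb-1: 120+26 = 146 ≤ 160
    search-2: 10+26 = 36 ≤ 80
Round 2 — cache-2 crashes.
  cache-2 sheds 106 req/s to lb-1: 106 each.
    lb-1: 146+106 = 252 > 160
Round 3 — lb-1 crashes.
  lb-1 sheds 252 req/s: no online neighbours, lost.
No further crashes.

app-a, edge-1, edge-2, search-1, search-2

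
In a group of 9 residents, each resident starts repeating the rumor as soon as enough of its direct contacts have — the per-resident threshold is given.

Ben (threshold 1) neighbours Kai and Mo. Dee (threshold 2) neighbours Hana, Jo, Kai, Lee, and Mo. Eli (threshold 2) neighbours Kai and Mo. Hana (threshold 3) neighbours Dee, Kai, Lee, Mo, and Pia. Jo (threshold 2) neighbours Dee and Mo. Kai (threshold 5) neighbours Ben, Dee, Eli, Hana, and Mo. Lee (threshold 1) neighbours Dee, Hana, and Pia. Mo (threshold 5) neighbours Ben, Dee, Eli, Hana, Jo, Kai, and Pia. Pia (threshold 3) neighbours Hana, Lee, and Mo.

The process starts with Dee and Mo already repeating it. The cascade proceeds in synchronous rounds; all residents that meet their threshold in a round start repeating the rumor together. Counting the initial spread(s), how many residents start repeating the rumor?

Round 1 — Dee, Mo start repeating the rumor (initial).
Round 2 — checking thresholds:
  Ben: 1 of 2 neighbours ≥ 1, starts repeating the rumor.
  Eli: 1 of 2 neighbours < 2, not yet.
  Hana: 2 of 5 neighbours < 3, not yet.
  Jo: 2 of 2 neighbours ≥ 2, starts repeating the rumor.
  Kai: 2 of 5 neighbours < 5, not yet.
  Lee: 1 of 3 neighbours ≥ 1, starts repeating the rumor.
  Pia: 1 of 3 neighbours < 3, not yet.
Round 3 — checking thresholds:
  Eli: 1 of 2 neighbours < 2, not yet.
  Hana: 3 of 5 neighbours ≥ 3, starts repeating the rumor.
  Kai: 3 of 5 neighbours < 5, not yet.
  Pia: 2 of 3 neighbours < 3, not yet.
Round 4 — checking thresholds:
  Eli: 1 of 2 neighbours < 2, not yet.
  Kai: 4 of 5 neighbours < 5, not yet.
  Pia: 3 of 3 neighbours ≥ 3, starts repeating the rumor.
Round 5 — no new spreads; cascade stops.

7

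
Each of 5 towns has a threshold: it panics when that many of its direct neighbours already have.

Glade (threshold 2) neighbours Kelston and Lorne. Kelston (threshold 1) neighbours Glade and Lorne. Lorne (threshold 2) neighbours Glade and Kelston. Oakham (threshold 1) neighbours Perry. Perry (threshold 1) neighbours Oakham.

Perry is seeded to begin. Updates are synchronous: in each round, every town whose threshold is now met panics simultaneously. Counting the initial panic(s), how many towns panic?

Round 1 — Perry panics (initial).
Round 2 — checking thresholds:
  Oakham: 1 of 1 neighbours ≥ 1, panics.
Round 3 — no new panics; cascade stops.

2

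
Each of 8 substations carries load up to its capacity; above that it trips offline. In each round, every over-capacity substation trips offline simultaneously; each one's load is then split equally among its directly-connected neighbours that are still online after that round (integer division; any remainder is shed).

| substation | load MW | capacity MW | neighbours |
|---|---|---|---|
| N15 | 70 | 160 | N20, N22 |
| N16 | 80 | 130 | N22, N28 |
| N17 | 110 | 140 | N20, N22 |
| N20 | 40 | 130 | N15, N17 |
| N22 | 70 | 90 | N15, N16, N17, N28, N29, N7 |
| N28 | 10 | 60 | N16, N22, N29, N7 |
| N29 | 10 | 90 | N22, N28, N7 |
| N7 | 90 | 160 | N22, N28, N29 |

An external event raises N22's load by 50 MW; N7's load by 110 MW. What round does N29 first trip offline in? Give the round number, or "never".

Round 1 — N22 at 120 > 90; N7 at 200 > 160. N22, N7 trip offline.
  N22 sheds 120 MW to N15, N16, N17, N28, N29: 24 each.
    N15: 70+24 = 94 ≤ 160
    N16: 80+24 = 104 ≤ 130
    N17: 110+24 = 134 ≤ 140
    N28: 10+24 = 34 ≤ 60
    N29: 10+24 = 34 ≤ 90
  N7 sheds 200 MW to N28, N29: 100 each.
    N28: 34+100 = 134 > 60
    N29: 34+100 = 134 > 90
Round 2 — N28, N29 trip offline.
  N28 sheds 134 MW to N16: 134 each.
    N16: 104+134 = 238 > 130
  N29 sheds 134 MW: no online neighbours, lost.
Round 3 — N16 trips offline.
  N16 sheds 238 MW: no online neighbours, lost.
No further trips.

2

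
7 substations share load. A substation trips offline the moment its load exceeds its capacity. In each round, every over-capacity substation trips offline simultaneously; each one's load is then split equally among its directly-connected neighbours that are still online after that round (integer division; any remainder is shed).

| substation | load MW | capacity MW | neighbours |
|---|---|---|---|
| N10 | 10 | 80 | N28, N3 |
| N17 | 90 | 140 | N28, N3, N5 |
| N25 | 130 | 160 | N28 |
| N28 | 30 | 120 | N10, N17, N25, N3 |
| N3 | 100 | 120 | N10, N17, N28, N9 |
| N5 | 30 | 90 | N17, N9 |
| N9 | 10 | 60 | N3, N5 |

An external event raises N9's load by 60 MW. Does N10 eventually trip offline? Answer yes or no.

no

Round 1 — N9 at 70 > 60. N9 trips offline.
  N9 sheds 70 MW to N3, N5: 35 each.
    N3: 100+35 = 135 > 120
    N5: 30+35 = 65 ≤ 90
Round 2 — N3 trips offline.
  N3 sheds 135 MW to N10, N17, N28: 45 each.
    N10: 10+45 = 55 ≤ 80
    N17: 90+45 = 135 ≤ 140
    N28: 30+45 = 75 ≤ 120
No further trips.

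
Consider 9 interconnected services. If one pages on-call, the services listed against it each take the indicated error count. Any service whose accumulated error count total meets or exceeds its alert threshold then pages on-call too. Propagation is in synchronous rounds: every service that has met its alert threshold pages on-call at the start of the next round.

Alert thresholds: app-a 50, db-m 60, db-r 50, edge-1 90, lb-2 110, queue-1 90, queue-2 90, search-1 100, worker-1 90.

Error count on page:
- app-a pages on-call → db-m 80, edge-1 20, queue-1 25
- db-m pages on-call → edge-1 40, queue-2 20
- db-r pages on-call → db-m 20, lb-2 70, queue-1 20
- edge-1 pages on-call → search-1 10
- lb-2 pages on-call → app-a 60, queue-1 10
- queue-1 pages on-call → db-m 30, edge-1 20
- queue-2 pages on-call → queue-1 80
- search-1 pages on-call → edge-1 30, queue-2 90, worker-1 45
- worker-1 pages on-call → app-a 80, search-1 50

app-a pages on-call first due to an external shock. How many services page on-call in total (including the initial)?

Round 1 — app-a pages on-call (initial).
  db-m: +80 → 80 ≥ 60
  edge-1: +20 → 20 < 90
  queue-1: +25 → 25 < 90
Round 2 — db-m pages on-call.
  edge-1: +40 → 60 < 90
  queue-2: +20 → 20 < 90
No further pages.

2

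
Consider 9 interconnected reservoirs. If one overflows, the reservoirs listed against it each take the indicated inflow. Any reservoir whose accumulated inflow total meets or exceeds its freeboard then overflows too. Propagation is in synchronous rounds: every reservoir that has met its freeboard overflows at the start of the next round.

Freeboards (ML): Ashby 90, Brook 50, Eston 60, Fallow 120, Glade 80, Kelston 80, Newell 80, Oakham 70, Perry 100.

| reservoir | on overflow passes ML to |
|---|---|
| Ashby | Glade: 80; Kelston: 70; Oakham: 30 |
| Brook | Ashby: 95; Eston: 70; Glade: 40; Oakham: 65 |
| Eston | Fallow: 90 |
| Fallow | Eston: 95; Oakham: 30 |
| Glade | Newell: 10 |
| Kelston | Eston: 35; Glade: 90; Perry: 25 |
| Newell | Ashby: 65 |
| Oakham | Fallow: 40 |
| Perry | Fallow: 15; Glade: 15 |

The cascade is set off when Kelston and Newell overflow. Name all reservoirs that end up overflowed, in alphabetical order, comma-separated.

Glade, Kelston, Newell

Round 1 — Kelston, Newell overflow (initial).
  Ashby: +65 → 65 < 90
  Eston: +35 → 35 < 60
  Glade: +90 → 90 ≥ 80
  Perry: +25 → 25 < 100
Round 2 — Glade overflows.
No further overflows.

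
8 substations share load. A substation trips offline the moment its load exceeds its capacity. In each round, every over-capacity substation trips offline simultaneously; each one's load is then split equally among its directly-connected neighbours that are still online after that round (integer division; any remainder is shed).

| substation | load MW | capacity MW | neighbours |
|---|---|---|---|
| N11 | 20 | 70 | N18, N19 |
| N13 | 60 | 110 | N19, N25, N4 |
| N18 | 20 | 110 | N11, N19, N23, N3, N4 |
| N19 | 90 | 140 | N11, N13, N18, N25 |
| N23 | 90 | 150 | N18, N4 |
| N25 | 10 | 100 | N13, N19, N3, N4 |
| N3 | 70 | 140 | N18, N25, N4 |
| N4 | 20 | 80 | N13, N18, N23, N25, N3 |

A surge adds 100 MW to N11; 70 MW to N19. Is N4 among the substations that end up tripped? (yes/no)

Round 1 — N11 at 120 > 70; N19 at 160 > 140. N11, N19 trip offline.
  N11 sheds 120 MW to N18: 120 each.
    N18: 20+120 = 140 > 110
  N19 sheds 160 MW to N13, N18, N25: 53 each (1 lost).
    N13: 60+53 = 113 > 110
    N18: 140+53 = 193 > 110
    N25: 10+53 = 63 ≤ 100
Round 2 — N13, N18 trip offline.
  N13 sheds 113 MW to N25, N4: 56 each (1 lost).
    N25: 63+56 = 119 > 100
    N4: 20+56 = 76 ≤ 80
  N18 sheds 193 MW to N23, N3, N4: 64 each (1 lost).
    N23: 90+64 = 154 > 150
    N3: 70+64 = 134 ≤ 140
    N4: 76+64 = 140 > 80
Round 3 — N23, N25, N4 trip offline.
  N23 sheds 154 MW: no online neighbours, lost.
  N25 sheds 119 MW to N3: 119 each.
    N3: 134+119 = 253 > 140
  N4 sheds 140 MW to N3: 140 each.
    N3: 253+140 = 393 > 140
Round 4 — N3 trips offline.
  N3 sheds 393 MW: no online neighbours, lost.
No further trips.

yes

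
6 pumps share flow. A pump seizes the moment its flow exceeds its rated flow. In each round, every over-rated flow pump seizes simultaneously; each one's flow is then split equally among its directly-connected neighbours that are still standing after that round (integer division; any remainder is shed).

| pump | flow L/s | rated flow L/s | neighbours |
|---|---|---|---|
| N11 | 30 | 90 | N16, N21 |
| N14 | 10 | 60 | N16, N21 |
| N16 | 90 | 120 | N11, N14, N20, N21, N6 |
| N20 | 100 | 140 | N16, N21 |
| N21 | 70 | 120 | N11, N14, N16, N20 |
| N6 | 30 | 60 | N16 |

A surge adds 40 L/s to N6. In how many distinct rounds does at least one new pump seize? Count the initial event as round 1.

2

Round 1 — N6 at 70 > 60. N6 seizes.
  N6 sheds 70 L/s to N16: 70 each.
    N16: 90+70 = 160 > 120
Round 2 — N16 seizes.
  N16 sheds 160 L/s to N11, N14, N20, N21: 40 each.
    N11: 30+40 = 70 ≤ 90
    N14: 10+40 = 50 ≤ 60
    N20: 100+40 = 140 ≤ 140
    N21: 70+40 = 110 ≤ 120
No further seizures.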